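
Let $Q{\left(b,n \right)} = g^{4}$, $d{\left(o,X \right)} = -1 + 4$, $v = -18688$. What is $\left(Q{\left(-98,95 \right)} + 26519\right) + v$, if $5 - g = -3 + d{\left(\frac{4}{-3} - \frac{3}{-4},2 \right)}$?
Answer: $8456$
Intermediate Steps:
$d{\left(o,X \right)} = 3$
$g = 5$ ($g = 5 - \left(-3 + 3\right) = 5 - 0 = 5 + 0 = 5$)
$Q{\left(b,n \right)} = 625$ ($Q{\left(b,n \right)} = 5^{4} = 625$)
$\left(Q{\left(-98,95 \right)} + 26519\right) + v = \left(625 + 26519\right) - 18688 = 27144 - 18688 = 8456$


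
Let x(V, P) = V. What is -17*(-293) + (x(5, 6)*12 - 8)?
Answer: 5033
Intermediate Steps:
-17*(-293) + (x(5, 6)*12 - 8) = -17*(-293) + (5*12 - 8) = 4981 + (60 - 8) = 4981 + 52 = 5033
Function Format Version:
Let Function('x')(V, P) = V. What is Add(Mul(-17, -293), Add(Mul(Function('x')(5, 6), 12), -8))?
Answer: 5033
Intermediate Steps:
Add(Mul(-17, -293), Add(Mul(Function('x')(5, 6), 12), -8)) = Add(Mul(-17, -293), Add(Mul(5, 12), -8)) = Add(4981, Add(60, -8)) = Add(4981, 52) = 5033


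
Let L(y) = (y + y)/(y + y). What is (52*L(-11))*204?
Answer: 10608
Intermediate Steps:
L(y) = 1 (L(y) = (2*y)/((2*y)) = (2*y)*(1/(2*y)) = 1)
(52*L(-11))*204 = (52*1)*204 = 52*204 = 10608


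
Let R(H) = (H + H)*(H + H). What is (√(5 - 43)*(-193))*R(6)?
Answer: -27792*I*√38 ≈ -1.7132e+5*I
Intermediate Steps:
R(H) = 4*H² (R(H) = (2*H)*(2*H) = 4*H²)
(√(5 - 43)*(-193))*R(6) = (√(5 - 43)*(-193))*(4*6²) = (√(-38)*(-193))*(4*36) = ((I*√38)*(-193))*144 = -193*I*√38*144 = -27792*I*√38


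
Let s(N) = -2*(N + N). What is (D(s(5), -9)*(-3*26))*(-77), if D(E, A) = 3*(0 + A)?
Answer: -162162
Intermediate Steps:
s(N) = -4*N
D(E, A) = 3*A
(D(s(5), -9)*(-3*26))*(-77) = ((3*(-9))*(-3*26))*(-77) = -27*(-78)*(-77) = 2106*(-77) = -162162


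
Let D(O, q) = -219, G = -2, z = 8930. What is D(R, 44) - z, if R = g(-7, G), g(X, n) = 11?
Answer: -9149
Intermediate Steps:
R = 11
D(R, 44) - z = -219 - 1*8930 = -219 - 8930 = -9149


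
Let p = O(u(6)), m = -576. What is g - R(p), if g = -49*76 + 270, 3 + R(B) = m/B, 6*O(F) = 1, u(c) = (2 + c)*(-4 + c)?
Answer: 5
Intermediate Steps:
u(c) = (-4 + c)*(2 + c)
O(F) = ⅙ (O(F) = (⅙)*1 = ⅙)
p = ⅙ ≈ 0.16667
R(B) = -3 - 576/B
g = -3454 (g = -3724 + 270 = -3454)
g - R(p) = -3454 - (-3 - 576/⅙) = -3454 - (-3 - 576*6) = -3454 - (-3 - 3456) = -3454 - 1*(-3459) = -3454 + 3459 = 5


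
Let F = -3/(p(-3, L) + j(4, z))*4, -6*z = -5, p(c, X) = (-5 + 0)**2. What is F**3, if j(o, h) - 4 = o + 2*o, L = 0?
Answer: -1728/68921 ≈ -0.025072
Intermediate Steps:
p(c, X) = 25 (p(c, X) = (-5)**2 = 25)
z = 5/6 (z = -1/6*(-5) = 5/6 ≈ 0.83333)
j(o, h) = 4 + 3*o (j(o, h) = 4 + (o + 2*o) = 4 + 3*o)
F = -12/41 (F = -3/(25 + (4 + 3*4))*4 = -3/(25 + (4 + 12))*4 = -3/(25 + 16)*4 = -3/41*4 = -12/41 ≈ -0.29268)
F**3 = (-12/41)**3 = -1728/68921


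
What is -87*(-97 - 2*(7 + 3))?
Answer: 10179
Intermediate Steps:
-87*(-97 - 2*(7 + 3)) = -87*(-97 - 2*10) = -87*(-97 - 20) = -87*(-117) = 10179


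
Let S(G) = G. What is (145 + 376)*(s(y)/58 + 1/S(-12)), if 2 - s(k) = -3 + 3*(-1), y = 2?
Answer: 9899/348 ≈ 28.445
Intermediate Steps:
s(k) = 8 (s(k) = 2 - (-3 + 3*(-1)) = 2 - (-3 - 3) = 2 - 1*(-6) = 2 + 6 = 8)
(145 + 376)*(s(y)/58 + 1/S(-12)) = (145 + 376)*(8/58 + 1/(-12)) = 521*(8*(1/58) + 1*(-1/12)) = 521*(4/29 - 1/12) = 521*(19/348) = 9899/348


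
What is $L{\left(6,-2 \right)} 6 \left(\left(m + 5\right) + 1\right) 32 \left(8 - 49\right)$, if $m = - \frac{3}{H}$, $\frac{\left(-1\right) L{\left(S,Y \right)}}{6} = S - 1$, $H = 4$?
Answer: $1239840$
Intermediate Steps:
$L{\left(S,Y \right)} = 6 - 6 S$ ($L{\left(S,Y \right)} = - 6 \left(S - 1\right) = - 6 \left(-1 + S\right) = 6 - 6 S$)
$m = - \frac{3}{4} \approx -0.75$
$L{\left(6,-2 \right)} 6 \left(\left(m + 5\right) + 1\right) 32 \left(8 - 49\right) = \left(6 - 36\right) 6 \left(\left(- \frac{3}{4} + 5\right) + 1\right) 32 \left(8 - 49\right) = \left(6 - 36\right) 6 \left(\frac{17}{4} + 1\right) 32 \left(-41\right) = \left(-30\right) 6 \cdot \frac{21}{4} \left(-1312\right) = \left(-180\right) \frac{21}{4} \left(-1312\right) = \left(-945\right) \left(-1312\right) = 1239840$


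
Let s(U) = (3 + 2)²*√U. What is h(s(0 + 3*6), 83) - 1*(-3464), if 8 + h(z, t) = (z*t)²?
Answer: 77504706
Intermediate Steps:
s(U) = 25*√U (s(U) = 5²*√U = 25*√U)
h(z, t) = -8 + t²*z² (h(z, t) = -8 + (z*t)² = -8 + (t*z)² = -8 + t²*z²)
h(s(0 + 3*6), 83) - 1*(-3464) = (-8 + 83²*(25*√(0 + 3*6))²) - 1*(-3464) = (-8 + 6889*(25*√(0 + 18))²) + 3464 = (-8 + 6889*(25*√18)²) + 3464 = (-8 + 6889*(25*(3*√2))²) + 3464 = (-8 + 6889*(75*√2)²) + 3464 = (-8 + 6889*11250) + 3464 = (-8 + 77501250) + 3464 = 77501242 + 3464 = 77504706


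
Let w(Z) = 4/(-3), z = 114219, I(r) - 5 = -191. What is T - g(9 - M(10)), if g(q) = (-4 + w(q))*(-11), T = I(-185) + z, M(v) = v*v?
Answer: 341923/3 ≈ 1.1397e+5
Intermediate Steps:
I(r) = -186 (I(r) = 5 - 191 = -186)
M(v) = v²
w(Z) = -4/3 (w(Z) = 4*(-⅓) = -4/3)
T = 114033 (T = -186 + 114219 = 114033)
g(q) = 176/3 (g(q) = (-4 - 4/3)*(-11) = -16/3*(-11) = 176/3)
T - g(9 - M(10)) = 114033 - 1*176/3 = 114033 - 176/3 = 341923/3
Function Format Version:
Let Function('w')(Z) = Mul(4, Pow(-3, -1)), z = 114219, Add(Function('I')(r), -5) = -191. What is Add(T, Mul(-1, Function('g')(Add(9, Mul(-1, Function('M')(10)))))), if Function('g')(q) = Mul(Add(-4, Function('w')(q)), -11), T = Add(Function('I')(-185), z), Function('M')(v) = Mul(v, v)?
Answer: Rational(341923, 3) ≈ 1.1397e+5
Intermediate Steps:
Function('I')(r) = -186 (Function('I')(r) = Add(5, -191) = -186)
Function('M')(v) = Pow(v, 2)
Function('w')(Z) = Rational(-4, 3) (Function('w')(Z) = Mul(4, Rational(-1, 3)) = Rational(-4, 3))
T = 114033 (T = Add(-186, 114219) = 114033)
Function('g')(q) = Rational(176, 3) (Function('g')(q) = Mul(Add(-4, Rational(-4, 3)), -11) = Mul(Rational(-16, 3), -11) = Rational(176, 3))
Add(T, Mul(-1, Function('g')(Add(9, Mul(-1, Function('M')(10)))))) = Add(114033, Mul(-1, Rational(176, 3))) = Add(114033, Rational(-176, 3)) = Rational(341923, 3)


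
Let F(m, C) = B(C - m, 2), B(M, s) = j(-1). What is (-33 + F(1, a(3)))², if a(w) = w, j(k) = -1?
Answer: 1156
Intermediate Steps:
B(M, s) = -1
F(m, C) = -1
(-33 + F(1, a(3)))² = (-33 - 1)² = (-34)² = 1156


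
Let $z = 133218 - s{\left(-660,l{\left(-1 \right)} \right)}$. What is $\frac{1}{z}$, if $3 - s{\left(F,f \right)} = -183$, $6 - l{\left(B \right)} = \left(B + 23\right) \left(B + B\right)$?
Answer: $\frac{1}{133032} \approx 7.517 \cdot 10^{-6}$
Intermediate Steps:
$l{\left(B \right)} = 6 - 2 B \left(23 + B\right)$ ($l{\left(B \right)} = 6 - \left(B + 23\right) \left(B + B\right) = 6 - \left(23 + B\right) 2 B = 6 - 2 B \left(23 + B\right)$)
$s{\left(F,f \right)} = 186$ ($s{\left(F,f \right)} = 3 - -183 = 3 + 183 = 186$)
$z = 133032$ ($z = 133218 - 186 = 133032$)
$\frac{1}{z} = \frac{1}{133032}$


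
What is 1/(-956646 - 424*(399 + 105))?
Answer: -1/1170342 ≈ -8.5445e-7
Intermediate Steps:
1/(-956646 - 424*(399 + 105)) = 1/(-956646 - 424*504) = 1/(-956646 - 213696) = 1/(-1170342) = -1/1170342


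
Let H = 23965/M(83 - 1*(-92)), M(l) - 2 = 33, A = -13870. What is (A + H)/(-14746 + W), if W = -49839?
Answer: 92297/452095 ≈ 0.20415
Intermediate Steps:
M(l) = 35 (M(l) = 2 + 33 = 35)
H = 4793/7 (H = 23965/35 = 23965*(1/35) = 4793/7 ≈ 684.71)
(A + H)/(-14746 + W) = (-13870 + 4793/7)/(-14746 - 49839) = -92297/7/(-64585) = -92297/7*(-1/64585) = 92297/452095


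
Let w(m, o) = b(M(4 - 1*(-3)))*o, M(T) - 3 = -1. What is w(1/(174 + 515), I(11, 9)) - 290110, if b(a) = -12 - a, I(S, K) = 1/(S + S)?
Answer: -3191217/11 ≈ -2.9011e+5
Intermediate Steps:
M(T) = 2 (M(T) = 3 - 1 = 2)
I(S, K) = 1/(2*S)
w(m, o) = -14*o (w(m, o) = (-12 - 1*2)*o = (-12 - 2)*o = -14*o)
w(1/(174 + 515), I(11, 9)) - 290110 = -7/11 - 290110 = -3191217/11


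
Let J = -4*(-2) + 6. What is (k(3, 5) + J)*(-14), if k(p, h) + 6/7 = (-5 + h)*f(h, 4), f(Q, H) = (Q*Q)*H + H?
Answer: -184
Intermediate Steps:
f(Q, H) = H + H*Q**2 (f(Q, H) = Q**2*H + H = H*Q**2 + H = H + H*Q**2)
J = 14 (J = 8 + 6 = 14)
k(p, h) = -6/7 + (-5 + h)*(4 + 4*h**2) (k(p, h) = -6/7 + (-5 + h)*(4*(1 + h**2)) = -6/7 + (-5 + h)*(4 + 4*h**2))
(k(3, 5) + J)*(-14) = ((-146/7 - 20*5**2 + 4*5*(1 + 5**2)) + 14)*(-14) = ((-146/7 - 20*25 + 4*5*(1 + 25)) + 14)*(-14) = ((-146/7 - 500 + 4*5*26) + 14)*(-14) = ((-146/7 - 500 + 520) + 14)*(-14) = (-6/7 + 14)*(-14) = (92/7)*(-14) = -184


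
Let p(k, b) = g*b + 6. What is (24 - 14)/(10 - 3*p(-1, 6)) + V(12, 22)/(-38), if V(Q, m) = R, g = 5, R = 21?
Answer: -1219/1862 ≈ -0.65467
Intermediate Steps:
V(Q, m) = 21
p(k, b) = 6 + 5*b (p(k, b) = 5*b + 6 = 6 + 5*b)
(24 - 14)/(10 - 3*p(-1, 6)) + V(12, 22)/(-38) = (24 - 14)/(10 - 3*(6 + 5*6)) + 21/(-38) = 10/(10 - 3*(6 + 30)) + 21*(-1/38) = 10/(10 - 3*36) - 21/38 = 10/(10 - 108) - 21/38 = 10/(-98) - 21/38 = 10*(-1/98) - 21/38 = -5/49 - 21/38 = -1219/1862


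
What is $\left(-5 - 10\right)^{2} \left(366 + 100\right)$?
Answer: $104850$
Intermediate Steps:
$\left(-5 - 10\right)^{2} \left(366 + 100\right) = \left(-15\right)^{2} \cdot 466 = 225 \cdot 466 = 104850$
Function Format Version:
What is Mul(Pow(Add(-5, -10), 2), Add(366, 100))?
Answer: 104850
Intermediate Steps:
Mul(Pow(Add(-5, -10), 2), Add(366, 100)) = Mul(Pow(-15, 2), 466) = Mul(225, 466) = 104850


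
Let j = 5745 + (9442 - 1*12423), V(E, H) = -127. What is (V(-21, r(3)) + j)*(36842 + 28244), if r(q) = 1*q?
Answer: 171631782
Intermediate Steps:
r(q) = q
j = 2764 (j = 5745 + (9442 - 12423) = 5745 - 2981 = 2764)
(V(-21, r(3)) + j)*(36842 + 28244) = (-127 + 2764)*(36842 + 28244) = 2637*65086 = 171631782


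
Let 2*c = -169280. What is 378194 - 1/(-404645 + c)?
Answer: 185044651291/489285 ≈ 3.7819e+5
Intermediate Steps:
c = -84640 (c = (½)*(-169280) = -84640)
378194 - 1/(-404645 + c) = 378194 - 1/(-404645 - 84640) = 378194 - 1/(-489285) = 378194 - 1*(-1/489285) = 378194 + 1/489285 = 185044651291/489285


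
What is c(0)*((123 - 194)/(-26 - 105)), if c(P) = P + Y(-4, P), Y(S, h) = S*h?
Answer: 0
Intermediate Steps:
c(P) = -3*P (c(P) = P - 4*P = -3*P)
c(0)*((123 - 194)/(-26 - 105)) = (-3*0)*((123 - 194)/(-26 - 105)) = 0*(-71/(-131)) = 0*(-71*(-1/131)) = 0*(71/131) = 0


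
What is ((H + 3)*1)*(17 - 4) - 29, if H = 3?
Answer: 49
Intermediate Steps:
((H + 3)*1)*(17 - 4) - 29 = ((3 + 3)*1)*(17 - 4) - 29 = (6*1)*13 - 29 = 6*13 - 29 = 78 - 29 = 49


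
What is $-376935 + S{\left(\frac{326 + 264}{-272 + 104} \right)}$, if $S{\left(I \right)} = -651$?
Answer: $-377586$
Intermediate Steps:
$-376935 + S{\left(\frac{326 + 264}{-272 + 104} \right)} = -376935 - 651 = -377586$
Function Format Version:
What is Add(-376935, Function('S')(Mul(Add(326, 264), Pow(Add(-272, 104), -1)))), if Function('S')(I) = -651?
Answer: -377586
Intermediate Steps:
Add(-376935, Function('S')(Mul(Add(326, 264), Pow(Add(-272, 104), -1)))) = Add(-376935, -651) = -377586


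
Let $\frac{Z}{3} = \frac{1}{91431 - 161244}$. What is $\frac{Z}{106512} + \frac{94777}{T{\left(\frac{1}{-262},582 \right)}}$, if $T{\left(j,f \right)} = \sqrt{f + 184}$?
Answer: $- \frac{1}{2478640752} + \frac{94777 \sqrt{766}}{766} \approx 3424.4$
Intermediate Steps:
$Z = - \frac{1}{23271}$ ($Z = \frac{3}{91431 - 161244} = \frac{3}{-69813} = 3 \left(- \frac{1}{69813}\right) = - \frac{1}{23271} \approx -4.2972 \cdot 10^{-5}$)
$T{\left(j,f \right)} = \sqrt{184 + f}$
$\frac{Z}{106512} + \frac{94777}{T{\left(\frac{1}{-262},582 \right)}} = - \frac{1}{23271 \cdot 106512} + \frac{94777}{\sqrt{184 + 582}} = \left(- \frac{1}{23271}\right) \frac{1}{106512} + \frac{94777}{\sqrt{766}} = - \frac{1}{2478640752} + 94777 \frac{\sqrt{766}}{766} = - \frac{1}{2478640752} + \frac{94777 \sqrt{766}}{766}$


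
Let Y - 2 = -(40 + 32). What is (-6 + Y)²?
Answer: 5776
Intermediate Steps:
Y = -70 (Y = 2 - (40 + 32) = 2 - 1*72 = 2 - 72 = -70)
(-6 + Y)² = (-6 - 70)² = (-76)² = 5776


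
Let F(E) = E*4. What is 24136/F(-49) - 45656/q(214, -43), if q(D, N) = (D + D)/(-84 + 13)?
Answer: 5580524/749 ≈ 7450.6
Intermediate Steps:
q(D, N) = -2*D/71 (q(D, N) = (2*D)/(-71) = (2*D)*(-1/71) = -2*D/71)
F(E) = 4*E
24136/F(-49) - 45656/q(214, -43) = 24136/((4*(-49))) - 45656/((-2/71*214)) = 24136/(-196) - 45656/(-428/71) = 24136*(-1/196) - 45656*(-71/428) = -862/7 + 810394/107 = 5580524/749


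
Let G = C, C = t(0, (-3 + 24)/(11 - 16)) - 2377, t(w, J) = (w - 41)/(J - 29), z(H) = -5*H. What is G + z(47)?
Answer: -433387/166 ≈ -2610.8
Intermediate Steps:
t(w, J) = (-41 + w)/(-29 + J)
C = -394377/166 (C = (-41 + 0)/(-29 + (-3 + 24)/(11 - 16)) - 2377 = -41/(-29 + 21/(-5)) - 2377 = -41/(-29 + 21*(-⅕)) - 2377 = -41/(-29 - 21/5) - 2377 = -41/(-166/5) - 2377 = -5/166*(-41) - 2377 = 205/166 - 2377 = -394377/166 ≈ -2375.8)
G = -394377/166 ≈ -2375.8
G + z(47) = -394377/166 - 5*47 = -394377/166 - 235 = -433387/166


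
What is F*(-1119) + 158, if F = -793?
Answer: 887525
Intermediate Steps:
F*(-1119) + 158 = -793*(-1119) + 158 = 887367 + 158 = 887525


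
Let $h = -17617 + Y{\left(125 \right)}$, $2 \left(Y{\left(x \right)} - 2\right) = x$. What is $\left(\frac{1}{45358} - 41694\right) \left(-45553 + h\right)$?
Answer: $\frac{238684746837161}{90716} \approx 2.6311 \cdot 10^{9}$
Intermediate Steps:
$Y{\left(x \right)} = 2 + \frac{x}{2}$
$h = - \frac{35105}{2}$ ($h = -17617 + \left(2 + \frac{1}{2} \cdot 125\right) = -17617 + \left(2 + \frac{125}{2}\right) = -17617 + \frac{129}{2} = - \frac{35105}{2} \approx -17553.0$)
$\left(\frac{1}{45358} - 41694\right) \left(-45553 + h\right) = \left(\frac{1}{45358} - 41694\right) \left(-45553 - \frac{35105}{2}\right) = \left(\frac{1}{45358} - 41694\right) \left(- \frac{126211}{2}\right) = \left(- \frac{1891156451}{45358}\right) \left(- \frac{126211}{2}\right) = \frac{238684746837161}{90716}$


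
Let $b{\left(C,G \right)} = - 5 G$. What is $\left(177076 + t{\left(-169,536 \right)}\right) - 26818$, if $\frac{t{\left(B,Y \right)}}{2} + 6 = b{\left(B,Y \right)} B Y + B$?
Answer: $485680148$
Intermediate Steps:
$t{\left(B,Y \right)} = -12 + 2 B - 10 B Y^{2}$ ($t{\left(B,Y \right)} = -12 + 2 \left(- 5 Y B Y + B\right) = -12 + 2 \left(- 5 B Y Y + B\right) = -12 + 2 \left(- 5 B Y^{2} + B\right) = -12 + 2 \left(B - 5 B Y^{2}\right) = -12 - \left(- 2 B + 10 B Y^{2}\right) = -12 + 2 B - 10 B Y^{2}$)
$\left(177076 + t{\left(-169,536 \right)}\right) - 26818 = \left(177076 - \left(350 - 485530240\right)\right) - 26818 = \left(177076 - -485529890\right) - 26818 = \left(177076 + 485529890\right) - 26818 = 485706966 - 26818 = 485680148$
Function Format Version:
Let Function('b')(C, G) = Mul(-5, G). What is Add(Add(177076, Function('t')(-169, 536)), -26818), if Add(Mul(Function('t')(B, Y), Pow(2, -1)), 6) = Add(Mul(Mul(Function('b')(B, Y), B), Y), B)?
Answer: 485680148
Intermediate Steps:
Function('t')(B, Y) = Add(-12, Mul(2, B), Mul(-10, B, Pow(Y, 2))) (Function('t')(B, Y) = Add(-12, Mul(2, Add(Mul(Mul(Mul(-5, Y), B), Y), B))) = Add(-12, Mul(2, Add(Mul(Mul(-5, B, Y), Y), B))) = Add(-12, Mul(2, Add(Mul(-5, B, Pow(Y, 2)), B))) = Add(-12, Mul(2, Add(B, Mul(-5, B, Pow(Y, 2))))) = Add(-12, Add(Mul(2, B), Mul(-10, B, Pow(Y, 2)))) = Add(-12, Mul(2, B), Mul(-10, B, Pow(Y, 2))))
Add(Add(177076, Function('t')(-169, 536)), -26818) = Add(Add(177076, Add(-12, Mul(2, -169), Mul(-10, -169, Pow(536, 2)))), -26818) = Add(Add(177076, Add(-12, -338, Mul(-10, -169, 287296))), -26818) = Add(Add(177076, Add(-12, -338, 485530240)), -26818) = Add(Add(177076, 485529890), -26818) = Add(485706966, -26818) = 485680148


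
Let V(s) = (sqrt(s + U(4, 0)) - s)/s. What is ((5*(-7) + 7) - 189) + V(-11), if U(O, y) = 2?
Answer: -218 - 3*I/11 ≈ -218.0 - 0.27273*I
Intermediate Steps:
V(s) = (sqrt(2 + s) - s)/s (V(s) = (sqrt(s + 2) - s)/s = (sqrt(2 + s) - s)/s)
((5*(-7) + 7) - 189) + V(-11) = ((5*(-7) + 7) - 189) + (sqrt(2 - 11) - 1*(-11))/(-11) = ((-35 + 7) - 189) - (sqrt(-9) + 11)/11 = (-28 - 189) - (3*I + 11)/11 = -217 - (11 + 3*I)/11 = -217 + (-1 - 3*I/11) = -218 - 3*I/11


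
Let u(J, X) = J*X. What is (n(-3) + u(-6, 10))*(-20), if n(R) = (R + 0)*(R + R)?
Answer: 840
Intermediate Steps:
n(R) = 2*R² (n(R) = R*(2*R) = 2*R²)
(n(-3) + u(-6, 10))*(-20) = (2*(-3)² - 6*10)*(-20) = (2*9 - 60)*(-20) = (18 - 60)*(-20) = -42*(-20) = 840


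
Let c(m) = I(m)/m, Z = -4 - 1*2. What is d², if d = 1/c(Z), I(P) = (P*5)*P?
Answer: 1/900 ≈ 0.0011111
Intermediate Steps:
I(P) = 5*P² (I(P) = (5*P)*P = 5*P²)
Z = -6 (Z = -4 - 2 = -6)
c(m) = 5*m (c(m) = (5*m²)/m = 5*m)
d = -1/30 (d = 1/(5*(-6)) = 1/(-30) = -1/30 ≈ -0.033333)
d² = (-1/30)² = 1/900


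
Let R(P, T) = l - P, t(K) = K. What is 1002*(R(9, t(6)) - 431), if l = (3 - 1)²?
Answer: -436872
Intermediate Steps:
l = 4 (l = 2² = 4)
R(P, T) = 4 - P
1002*(R(9, t(6)) - 431) = 1002*((4 - 1*9) - 431) = 1002*((4 - 9) - 431) = 1002*(-5 - 431) = 1002*(-436) = -436872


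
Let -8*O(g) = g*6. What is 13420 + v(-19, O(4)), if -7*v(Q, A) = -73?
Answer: 94013/7 ≈ 13430.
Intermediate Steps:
O(g) = -3*g/4 (O(g) = -g*6/8 = -3*g/4)
v(Q, A) = 73/7 (v(Q, A) = -⅐*(-73) = 73/7)
13420 + v(-19, O(4)) = 13420 + 73/7 = 94013/7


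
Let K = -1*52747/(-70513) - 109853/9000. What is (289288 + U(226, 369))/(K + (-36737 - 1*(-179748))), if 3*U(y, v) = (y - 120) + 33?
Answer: 183616486617000/90749940445411 ≈ 2.0233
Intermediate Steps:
U(y, v) = -29 + y/3 (U(y, v) = ((y - 120) + 33)/3 = ((-120 + y) + 33)/3 = (-87 + y)/3 = -29 + y/3)
K = -7271341589/634617000 (K = -52747*(-1/70513) - 109853*1/9000 = 52747/70513 - 109853/9000 = -7271341589/634617000 ≈ -11.458)
(289288 + U(226, 369))/(K + (-36737 - 1*(-179748))) = (289288 + (-29 + (⅓)*226))/(-7271341589/634617000 + (-36737 - 1*(-179748))) = (289288 + (-29 + 226/3))/(-7271341589/634617000 + (-36737 + 179748)) = (289288 + 139/3)/(-7271341589/634617000 + 143011) = 868003/(3*(90749940445411/634617000)) = (868003/3)*(634617000/90749940445411) = 183616486617000/90749940445411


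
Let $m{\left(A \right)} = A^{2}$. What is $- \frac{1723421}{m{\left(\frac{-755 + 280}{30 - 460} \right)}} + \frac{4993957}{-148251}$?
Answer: $- \frac{1889714836280641}{1337965275} \approx -1.4124 \cdot 10^{6}$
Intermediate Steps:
$- \frac{1723421}{m{\left(\frac{-755 + 280}{30 - 460} \right)}} + \frac{4993957}{-148251} = - \frac{1723421}{\left(\frac{-755 + 280}{30 - 460}\right)^{2}} + \frac{4993957}{-148251} = - \frac{1723421}{\left(- \frac{475}{-430}\right)^{2}} + 4993957 \left(- \frac{1}{148251}\right) = - \frac{1723421}{\left(\left(-475\right) \left(- \frac{1}{430}\right)\right)^{2}} - \frac{4993957}{148251} = - \frac{1723421}{\left(\frac{95}{86}\right)^{2}} - \frac{4993957}{148251} = - \frac{1723421}{\frac{9025}{7396}} - \frac{4993957}{148251} = \left(-1723421\right) \frac{7396}{9025} - \frac{4993957}{148251} = - \frac{12746421716}{9025} - \frac{4993957}{148251} = - \frac{1889714836280641}{1337965275}$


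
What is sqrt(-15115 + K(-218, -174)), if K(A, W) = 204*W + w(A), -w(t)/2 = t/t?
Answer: I*sqrt(50613) ≈ 224.97*I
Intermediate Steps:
w(t) = -2 (w(t) = -2*t/t = -2*1 = -2)
K(A, W) = -2 + 204*W (K(A, W) = 204*W - 2 = -2 + 204*W)
sqrt(-15115 + K(-218, -174)) = sqrt(-15115 + (-2 + 204*(-174))) = sqrt(-15115 + (-2 - 35496)) = sqrt(-15115 - 35498) = sqrt(-50613) = I*sqrt(50613)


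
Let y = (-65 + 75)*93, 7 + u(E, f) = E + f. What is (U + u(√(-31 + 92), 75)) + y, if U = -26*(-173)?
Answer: 5496 + √61 ≈ 5503.8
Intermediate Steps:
u(E, f) = -7 + E + f (u(E, f) = -7 + (E + f) = -7 + E + f)
U = 4498
y = 930 (y = 10*93 = 930)
(U + u(√(-31 + 92), 75)) + y = (4498 + (-7 + √(-31 + 92) + 75)) + 930 = (4498 + (-7 + √61 + 75)) + 930 = (4498 + (68 + √61)) + 930 = (4566 + √61) + 930 = 5496 + √61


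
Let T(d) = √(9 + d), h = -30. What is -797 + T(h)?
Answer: -797 + I*√21 ≈ -797.0 + 4.5826*I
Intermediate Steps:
-797 + T(h) = -797 + √(9 - 30) = -797 + √(-21) = -797 + I*√21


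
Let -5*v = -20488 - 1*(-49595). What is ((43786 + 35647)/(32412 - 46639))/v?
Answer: 397165/414105289 ≈ 0.00095909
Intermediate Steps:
v = -29107/5 (v = -(-20488 - 1*(-49595))/5 = -(-20488 + 49595)/5 = -⅕*29107 = -29107/5 ≈ -5821.4)
((43786 + 35647)/(32412 - 46639))/v = ((43786 + 35647)/(32412 - 46639))/(-29107/5) = (79433/(-14227))*(-5/29107) = (79433*(-1/14227))*(-5/29107) = -79433/14227*(-5/29107) = 397165/414105289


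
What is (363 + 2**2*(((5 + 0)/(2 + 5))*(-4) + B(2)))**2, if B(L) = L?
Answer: 6335289/49 ≈ 1.2929e+5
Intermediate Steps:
(363 + 2**2*(((5 + 0)/(2 + 5))*(-4) + B(2)))**2 = (363 + 2**2*(((5 + 0)/(2 + 5))*(-4) + 2))**2 = (363 + 4*((5/7)*(-4) + 2))**2 = (363 + 4*(-20/7 + 2))**2 = (363 + 4*(-6/7))**2 = (363 - 24/7)**2 = (2517/7)**2 = 6335289/49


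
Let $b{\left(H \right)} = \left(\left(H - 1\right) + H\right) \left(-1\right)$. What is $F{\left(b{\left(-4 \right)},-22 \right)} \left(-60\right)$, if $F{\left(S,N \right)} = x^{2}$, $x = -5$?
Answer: $-1500$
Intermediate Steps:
$b{\left(H \right)} = 1 - 2 H$ ($b{\left(H \right)} = \left(\left(-1 + H\right) + H\right) \left(-1\right) = \left(-1 + 2 H\right) \left(-1\right) = 1 - 2 H$)
$F{\left(S,N \right)} = 25$ ($F{\left(S,N \right)} = \left(-5\right)^{2} = 25$)
$F{\left(b{\left(-4 \right)},-22 \right)} \left(-60\right) = 25 \left(-60\right) = -1500$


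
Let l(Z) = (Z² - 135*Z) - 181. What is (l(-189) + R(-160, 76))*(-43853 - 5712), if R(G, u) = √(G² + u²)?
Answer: -3026191075 - 198260*√1961 ≈ -3.0350e+9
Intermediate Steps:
l(Z) = -181 + Z² - 135*Z
(l(-189) + R(-160, 76))*(-43853 - 5712) = ((-181 + (-189)² - 135*(-189)) + √((-160)² + 76²))*(-43853 - 5712) = ((-181 + 35721 + 25515) + √(25600 + 5776))*(-49565) = (61055 + √31376)*(-49565) = (61055 + 4*√1961)*(-49565) = -3026191075 - 198260*√1961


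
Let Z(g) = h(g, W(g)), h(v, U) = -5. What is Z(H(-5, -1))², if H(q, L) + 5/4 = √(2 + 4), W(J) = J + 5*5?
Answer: 25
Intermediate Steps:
W(J) = 25 + J (W(J) = J + 25 = 25 + J)
H(q, L) = -5/4 + √6 (H(q, L) = -5/4 + √(2 + 4) = -5/4 + √6)
Z(g) = -5
Z(H(-5, -1))² = (-5)² = 25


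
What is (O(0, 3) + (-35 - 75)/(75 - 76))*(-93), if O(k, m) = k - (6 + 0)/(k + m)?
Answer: -10044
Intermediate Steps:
O(k, m) = k - 6/(k + m)
(O(0, 3) + (-35 - 75)/(75 - 76))*(-93) = ((-6 + 0² + 0*3)/(0 + 3) + (-35 - 75)/(75 - 76))*(-93) = ((-6 + 0 + 0)/3 - 110/(-1))*(-93) = ((⅓)*(-6) - 110*(-1))*(-93) = (-2 + 110)*(-93) = 108*(-93) = -10044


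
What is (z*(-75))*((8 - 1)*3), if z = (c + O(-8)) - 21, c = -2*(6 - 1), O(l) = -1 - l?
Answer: 37800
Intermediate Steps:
c = -10 (c = -2*5 = -10)
z = -24 (z = (-10 + (-1 - 1*(-8))) - 21 = (-10 + (-1 + 8)) - 21 = (-10 + 7) - 21 = -3 - 21 = -24)
(z*(-75))*((8 - 1)*3) = (-24*(-75))*((8 - 1)*3) = 1800*(7*3) = 1800*21 = 37800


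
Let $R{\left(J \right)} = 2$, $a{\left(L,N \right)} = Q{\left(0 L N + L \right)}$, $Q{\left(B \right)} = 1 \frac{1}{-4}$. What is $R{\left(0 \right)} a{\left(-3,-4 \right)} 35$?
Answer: $- \frac{35}{2} \approx -17.5$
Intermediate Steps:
$Q{\left(B \right)} = - \frac{1}{4}$ ($Q{\left(B \right)} = 1 \left(- \frac{1}{4}\right) = - \frac{1}{4}$)
$a{\left(L,N \right)} = - \frac{1}{4}$
$R{\left(0 \right)} a{\left(-3,-4 \right)} 35 = 2 \left(- \frac{1}{4}\right) 35 = \left(- \frac{1}{2}\right) 35 = - \frac{35}{2}$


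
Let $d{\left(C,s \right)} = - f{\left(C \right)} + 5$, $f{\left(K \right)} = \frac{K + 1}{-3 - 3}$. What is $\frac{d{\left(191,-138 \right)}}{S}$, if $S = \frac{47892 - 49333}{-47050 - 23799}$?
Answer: $\frac{2621413}{1441} \approx 1819.2$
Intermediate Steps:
$f{\left(K \right)} = - \frac{1}{6} - \frac{K}{6}$ ($f{\left(K \right)} = \frac{1 + K}{-6} = \left(1 + K\right) \left(- \frac{1}{6}\right) = - \frac{1}{6} - \frac{K}{6}$)
$d{\left(C,s \right)} = \frac{31}{6} + \frac{C}{6}$ ($d{\left(C,s \right)} = - (- \frac{1}{6} - \frac{C}{6}) + 5 = \left(\frac{1}{6} + \frac{C}{6}\right) + 5 = \frac{31}{6} + \frac{C}{6}$)
$S = \frac{1441}{70849}$ ($S = - \frac{1441}{-70849} = \left(-1441\right) \left(- \frac{1}{70849}\right) = \frac{1441}{70849} \approx 0.020339$)
$\frac{d{\left(191,-138 \right)}}{S} = \frac{\frac{31}{6} + \frac{1}{6} \cdot 191}{\frac{1441}{70849}} = \left(\frac{31}{6} + \frac{191}{6}\right) \frac{70849}{1441} = 37 \cdot \frac{70849}{1441} = \frac{2621413}{1441}$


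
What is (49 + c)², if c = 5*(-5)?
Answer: 576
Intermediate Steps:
c = -25
(49 + c)² = (49 - 25)² = 24² = 576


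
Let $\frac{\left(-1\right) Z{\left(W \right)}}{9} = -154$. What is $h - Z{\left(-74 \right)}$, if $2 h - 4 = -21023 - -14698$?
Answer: $- \frac{9093}{2} \approx -4546.5$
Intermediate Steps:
$Z{\left(W \right)} = 1386$ ($Z{\left(W \right)} = \left(-9\right) \left(-154\right) = 1386$)
$h = - \frac{6321}{2}$ ($h = 2 + \frac{-21023 - -14698}{2} = 2 + \frac{-21023 + 14698}{2} = 2 + \frac{1}{2} \left(-6325\right) = 2 - \frac{6325}{2} = - \frac{6321}{2} \approx -3160.5$)
$h - Z{\left(-74 \right)} = - \frac{6321}{2} - 1386 = - \frac{9093}{2}$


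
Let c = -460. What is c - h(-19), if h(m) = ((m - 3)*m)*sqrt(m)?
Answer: -460 - 418*I*sqrt(19) ≈ -460.0 - 1822.0*I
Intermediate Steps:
h(m) = m**(3/2)*(-3 + m) (h(m) = ((-3 + m)*m)*sqrt(m) = (m*(-3 + m))*sqrt(m) = m**(3/2)*(-3 + m))
c - h(-19) = -460 - (-19)**(3/2)*(-3 - 19) = -460 - (-19*I*sqrt(19))*(-22) = -460 - 418*I*sqrt(19)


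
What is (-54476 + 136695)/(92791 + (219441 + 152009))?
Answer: 82219/464241 ≈ 0.17710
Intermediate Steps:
(-54476 + 136695)/(92791 + (219441 + 152009)) = 82219/(92791 + 371450) = 82219/464241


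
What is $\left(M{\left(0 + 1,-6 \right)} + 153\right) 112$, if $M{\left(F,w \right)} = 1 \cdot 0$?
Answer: $17136$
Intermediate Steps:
$M{\left(F,w \right)} = 0$
$\left(M{\left(0 + 1,-6 \right)} + 153\right) 112 = \left(0 + 153\right) 112 = 153 \cdot 112 = 17136$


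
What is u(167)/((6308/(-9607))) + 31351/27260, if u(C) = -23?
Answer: 777644871/21494510 ≈ 36.179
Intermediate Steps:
u(167)/((6308/(-9607))) + 31351/27260 = -23/(6308/(-9607)) + 31351/27260 = -23/(6308*(-1/9607)) + 31351*(1/27260) = -23/(-6308/9607) + 31351/27260 = -23*(-9607/6308) + 31351/27260 = 220961/6308 + 31351/27260 = 777644871/21494510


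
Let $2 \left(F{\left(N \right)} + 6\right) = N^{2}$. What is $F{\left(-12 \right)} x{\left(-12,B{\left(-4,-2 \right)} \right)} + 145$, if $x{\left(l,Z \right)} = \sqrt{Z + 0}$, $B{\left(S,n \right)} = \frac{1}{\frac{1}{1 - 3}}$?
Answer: $145 + 66 i \sqrt{2} \approx 145.0 + 93.338 i$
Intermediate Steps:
$F{\left(N \right)} = -6 + \frac{N^{2}}{2}$
$B{\left(S,n \right)} = -2$ ($B{\left(S,n \right)} = \frac{1}{\frac{1}{-2}} = \frac{1}{- \frac{1}{2}} = -2$)
$x{\left(l,Z \right)} = \sqrt{Z}$
$F{\left(-12 \right)} x{\left(-12,B{\left(-4,-2 \right)} \right)} + 145 = \left(-6 + \frac{\left(-12\right)^{2}}{2}\right) \sqrt{-2} + 145 = \left(-6 + \frac{1}{2} \cdot 144\right) i \sqrt{2} + 145 = \left(-6 + 72\right) i \sqrt{2} + 145 = 66 i \sqrt{2} + 145 = 145 + 66 i \sqrt{2}$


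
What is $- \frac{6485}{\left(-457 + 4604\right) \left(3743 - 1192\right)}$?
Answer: $- \frac{6485}{10578997} \approx -0.00061301$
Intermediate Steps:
$- \frac{6485}{\left(-457 + 4604\right) \left(3743 - 1192\right)} = - \frac{6485}{4147 \cdot 2551} = - \frac{6485}{10578997}$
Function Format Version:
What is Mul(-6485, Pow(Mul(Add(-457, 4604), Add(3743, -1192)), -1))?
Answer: Rational(-6485, 10578997) ≈ -0.00061301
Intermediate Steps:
Mul(-6485, Pow(Mul(Add(-457, 4604), Add(3743, -1192)), -1)) = Mul(-6485, Pow(Mul(4147, 2551), -1)) = Mul(-6485, Pow(10578997, -1)) = Mul(-6485, Rational(1, 10578997)) = Rational(-6485, 10578997)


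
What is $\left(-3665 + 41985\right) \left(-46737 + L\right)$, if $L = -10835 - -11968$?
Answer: $-1747545280$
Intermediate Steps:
$L = 1133$ ($L = -10835 + 11968 = 1133$)
$\left(-3665 + 41985\right) \left(-46737 + L\right) = \left(-3665 + 41985\right) \left(-46737 + 1133\right) = 38320 \left(-45604\right) = -1747545280$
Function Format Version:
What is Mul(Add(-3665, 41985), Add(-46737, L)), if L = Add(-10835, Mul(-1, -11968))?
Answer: -1747545280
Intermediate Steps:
L = 1133 (L = Add(-10835, 11968) = 1133)
Mul(Add(-3665, 41985), Add(-46737, L)) = Mul(Add(-3665, 41985), Add(-46737, 1133)) = Mul(38320, -45604) = -1747545280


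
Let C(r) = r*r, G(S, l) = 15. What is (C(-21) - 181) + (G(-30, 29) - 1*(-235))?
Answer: 510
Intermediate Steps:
C(r) = r**2
(C(-21) - 181) + (G(-30, 29) - 1*(-235)) = ((-21)**2 - 181) + (15 - 1*(-235)) = (441 - 181) + (15 + 235) = 260 + 250 = 510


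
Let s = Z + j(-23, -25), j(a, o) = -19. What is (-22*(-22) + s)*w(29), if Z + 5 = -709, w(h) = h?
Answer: -7221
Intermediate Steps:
Z = -714 (Z = -5 - 709 = -714)
s = -733 (s = -714 - 19 = -733)
(-22*(-22) + s)*w(29) = (-22*(-22) - 733)*29 = (484 - 733)*29 = -249*29 = -7221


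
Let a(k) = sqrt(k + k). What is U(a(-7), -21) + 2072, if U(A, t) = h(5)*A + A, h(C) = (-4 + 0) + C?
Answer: 2072 + 2*I*sqrt(14) ≈ 2072.0 + 7.4833*I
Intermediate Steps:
h(C) = -4 + C
a(k) = sqrt(2)*sqrt(k) (a(k) = sqrt(2*k) = sqrt(2)*sqrt(k))
U(A, t) = 2*A (U(A, t) = (-4 + 5)*A + A = 1*A + A = A + A = 2*A)
U(a(-7), -21) + 2072 = 2*(sqrt(2)*sqrt(-7)) + 2072 = 2*(sqrt(2)*(I*sqrt(7))) + 2072 = 2*(I*sqrt(14)) + 2072 = 2*I*sqrt(14) + 2072 = 2072 + 2*I*sqrt(14)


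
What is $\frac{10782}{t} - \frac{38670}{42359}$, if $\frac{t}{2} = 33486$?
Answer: $- \frac{355515417}{472811158} \approx -0.75192$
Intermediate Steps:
$t = 66972$ ($t = 2 \cdot 33486 = 66972$)
$\frac{10782}{t} - \frac{38670}{42359} = \frac{10782}{66972} - \frac{38670}{42359} = 10782 \cdot \frac{1}{66972} - \frac{38670}{42359} = \frac{1797}{11162} - \frac{38670}{42359} = - \frac{355515417}{472811158}$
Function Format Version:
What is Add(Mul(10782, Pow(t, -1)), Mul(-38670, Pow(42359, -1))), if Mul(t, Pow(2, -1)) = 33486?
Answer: Rational(-355515417, 472811158) ≈ -0.75192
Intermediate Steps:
t = 66972 (t = Mul(2, 33486) = 66972)
Add(Mul(10782, Pow(t, -1)), Mul(-38670, Pow(42359, -1))) = Add(Mul(10782, Pow(66972, -1)), Mul(-38670, Pow(42359, -1))) = Add(Mul(10782, Rational(1, 66972)), Mul(-38670, Rational(1, 42359))) = Add(Rational(1797, 11162), Rational(-38670, 42359)) = Rational(-355515417, 472811158)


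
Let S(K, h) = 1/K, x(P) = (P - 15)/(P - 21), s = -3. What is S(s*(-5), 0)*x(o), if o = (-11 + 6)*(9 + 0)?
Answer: 2/33 ≈ 0.060606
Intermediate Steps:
o = -45 (o = -5*9 = -45)
x(P) = (-15 + P)/(-21 + P)
S(s*(-5), 0)*x(o) = ((-15 - 45)/(-21 - 45))/((-3*(-5))) = (-60/(-66))/15 = (-1/66*(-60))/15 = (1/15)*(10/11) = 2/33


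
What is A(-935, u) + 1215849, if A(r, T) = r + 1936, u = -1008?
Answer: 1216850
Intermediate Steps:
A(r, T) = 1936 + r
A(-935, u) + 1215849 = (1936 - 935) + 1215849 = 1001 + 1215849 = 1216850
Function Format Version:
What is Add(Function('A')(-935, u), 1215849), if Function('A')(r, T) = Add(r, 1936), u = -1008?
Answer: 1216850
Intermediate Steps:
Function('A')(r, T) = Add(1936, r)
Add(Function('A')(-935, u), 1215849) = Add(Add(1936, -935), 1215849) = Add(1001, 1215849) = 1216850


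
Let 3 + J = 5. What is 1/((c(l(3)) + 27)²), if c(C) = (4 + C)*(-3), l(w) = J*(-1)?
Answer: 1/441 ≈ 0.0022676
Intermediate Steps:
J = 2 (J = -3 + 5 = 2)
l(w) = -2 (l(w) = 2*(-1) = -2)
c(C) = -12 - 3*C
1/((c(l(3)) + 27)²) = 1/(((-12 - 3*(-2)) + 27)²) = 1/(((-12 + 6) + 27)²) = 1/((-6 + 27)²) = 1/(21²) = 1/441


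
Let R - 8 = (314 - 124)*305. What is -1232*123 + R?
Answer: -93578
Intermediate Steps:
R = 57958 (R = 8 + (314 - 124)*305 = 8 + 190*305 = 8 + 57950 = 57958)
-1232*123 + R = -1232*123 + 57958 = -151536 + 57958 = -93578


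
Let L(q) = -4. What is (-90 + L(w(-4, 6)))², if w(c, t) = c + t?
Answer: 8836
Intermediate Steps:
(-90 + L(w(-4, 6)))² = (-90 - 4)² = (-94)² = 8836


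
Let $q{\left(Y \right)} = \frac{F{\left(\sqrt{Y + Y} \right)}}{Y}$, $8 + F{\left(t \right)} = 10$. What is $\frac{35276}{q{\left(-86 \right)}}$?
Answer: $-1516868$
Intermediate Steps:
$F{\left(t \right)} = 2$ ($F{\left(t \right)} = -8 + 10 = 2$)
$q{\left(Y \right)} = \frac{2}{Y}$
$\frac{35276}{q{\left(-86 \right)}} = \frac{35276}{2 \frac{1}{-86}} = \frac{35276}{2 \left(- \frac{1}{86}\right)} = \frac{35276}{- \frac{1}{43}} = 35276 \left(-43\right) = -1516868$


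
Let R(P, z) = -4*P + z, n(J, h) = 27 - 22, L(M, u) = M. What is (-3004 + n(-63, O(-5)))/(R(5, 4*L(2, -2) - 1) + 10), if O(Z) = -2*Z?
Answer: 2999/3 ≈ 999.67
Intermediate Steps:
n(J, h) = 5
R(P, z) = z - 4*P
(-3004 + n(-63, O(-5)))/(R(5, 4*L(2, -2) - 1) + 10) = (-3004 + 5)/(((4*2 - 1) - 4*5) + 10) = -2999/(((8 - 1) - 20) + 10) = -2999/((7 - 20) + 10) = -2999/(-13 + 10) = -2999/(-3) = -2999*(-1/3) = 2999/3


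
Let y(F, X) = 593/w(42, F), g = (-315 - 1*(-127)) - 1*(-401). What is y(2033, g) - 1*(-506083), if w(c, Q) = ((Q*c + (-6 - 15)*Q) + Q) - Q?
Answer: 21606202112/42693 ≈ 5.0608e+5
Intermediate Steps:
w(c, Q) = -21*Q + Q*c (w(c, Q) = ((Q*c - 21*Q) + Q) - Q = ((-21*Q + Q*c) + Q) - Q = (-20*Q + Q*c) - Q = -21*Q + Q*c)
g = 213 (g = (-315 + 127) + 401 = -188 + 401 = 213)
y(F, X) = 593/(21*F) (y(F, X) = 593/((F*(-21 + 42))) = 593/((F*21)) = 593/((21*F)) = 593*(1/(21*F)) = 593/(21*F))
y(2033, g) - 1*(-506083) = (593/21)/2033 - 1*(-506083) = (593/21)*(1/2033) + 506083 = 593/42693 + 506083 = 21606202112/42693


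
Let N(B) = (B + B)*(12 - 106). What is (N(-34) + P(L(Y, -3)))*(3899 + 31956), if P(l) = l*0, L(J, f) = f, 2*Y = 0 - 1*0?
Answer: 229185160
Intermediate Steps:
N(B) = -188*B (N(B) = (2*B)*(-94) = -188*B)
Y = 0 (Y = (0 - 1*0)/2 = (0 + 0)/2 = (½)*0 = 0)
P(l) = 0
(N(-34) + P(L(Y, -3)))*(3899 + 31956) = (-188*(-34) + 0)*(3899 + 31956) = (6392 + 0)*35855 = 6392*35855 = 229185160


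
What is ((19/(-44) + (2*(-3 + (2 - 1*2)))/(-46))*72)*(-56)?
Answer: 307440/253 ≈ 1215.2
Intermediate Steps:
((19/(-44) + (2*(-3 + (2 - 1*2)))/(-46))*72)*(-56) = ((19*(-1/44) + (2*(-3 + (2 - 2)))*(-1/46))*72)*(-56) = ((-19/44 + (2*(-3 + 0))*(-1/46))*72)*(-56) = ((-19/44 + (2*(-3))*(-1/46))*72)*(-56) = ((-19/44 - 6*(-1/46))*72)*(-56) = ((-19/44 + 3/23)*72)*(-56) = -305/1012*72*(-56) = -5490/253*(-56) = 307440/253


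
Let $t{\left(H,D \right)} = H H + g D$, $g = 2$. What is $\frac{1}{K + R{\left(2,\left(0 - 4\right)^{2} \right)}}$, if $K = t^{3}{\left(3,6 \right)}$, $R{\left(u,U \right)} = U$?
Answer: $\frac{1}{9277} \approx 0.00010779$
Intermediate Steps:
$t{\left(H,D \right)} = H^{2} + 2 D$ ($t{\left(H,D \right)} = H H + 2 D = H^{2} + 2 D$)
$K = 9261$ ($K = \left(3^{2} + 2 \cdot 6\right)^{3} = \left(9 + 12\right)^{3} = 21^{3} = 9261$)
$\frac{1}{K + R{\left(2,\left(0 - 4\right)^{2} \right)}} = \frac{1}{9261 + \left(0 - 4\right)^{2}} = \frac{1}{9261 + \left(-4\right)^{2}} = \frac{1}{9261 + 16} = \frac{1}{9277}$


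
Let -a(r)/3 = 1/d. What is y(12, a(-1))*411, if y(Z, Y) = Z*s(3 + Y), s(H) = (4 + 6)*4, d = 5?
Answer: 197280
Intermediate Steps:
s(H) = 40 (s(H) = 10*4 = 40)
a(r) = -⅗ (a(r) = -3/5 = -3*⅕ = -⅗)
y(Z, Y) = 40*Z (y(Z, Y) = Z*40 = 40*Z)
y(12, a(-1))*411 = (40*12)*411 = 480*411 = 197280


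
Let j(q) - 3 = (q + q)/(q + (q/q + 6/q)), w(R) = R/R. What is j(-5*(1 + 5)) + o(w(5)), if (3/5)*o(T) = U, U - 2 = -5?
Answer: 4/73 ≈ 0.054795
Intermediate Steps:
U = -3 (U = 2 - 5 = -3)
w(R) = 1
o(T) = -5 (o(T) = (5/3)*(-3) = -5)
j(q) = 3 + 2*q/(1 + q + 6/q) (j(q) = 3 + (q + q)/(q + (q/q + 6/q)) = 3 + (2*q)/(q + (1 + 6/q)) = 3 + (2*q)/(1 + q + 6/q) = 3 + 2*q/(1 + q + 6/q))
j(-5*(1 + 5)) + o(w(5)) = (18 + 3*(-5*(1 + 5)) + 5*(-5*(1 + 5))**2)/(6 - 5*(1 + 5) + (-5*(1 + 5))**2) - 5 = (18 + 3*(-5*6) + 5*(-5*6)**2)/(6 - 5*6 + (-5*6)**2) - 5 = (18 + 3*(-30) + 5*(-30)**2)/(6 - 30 + (-30)**2) - 5 = (18 - 90 + 5*900)/(6 - 30 + 900) - 5 = (18 - 90 + 4500)/876 - 5 = (1/876)*4428 - 5 = 369/73 - 5 = 4/73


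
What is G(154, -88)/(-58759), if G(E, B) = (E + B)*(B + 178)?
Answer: -5940/58759 ≈ -0.10109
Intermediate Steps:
G(E, B) = (178 + B)*(B + E) (G(E, B) = (B + E)*(178 + B) = (178 + B)*(B + E))
G(154, -88)/(-58759) = ((-88)² + 178*(-88) + 178*154 - 88*154)/(-58759) = (7744 - 15664 + 27412 - 13552)*(-1/58759) = 5940*(-1/58759) = -5940/58759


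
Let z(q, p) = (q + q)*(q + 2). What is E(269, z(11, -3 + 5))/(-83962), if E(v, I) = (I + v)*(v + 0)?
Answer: -149295/83962 ≈ -1.7781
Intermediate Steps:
z(q, p) = 2*q*(2 + q) (z(q, p) = (2*q)*(2 + q) = 2*q*(2 + q))
E(v, I) = v*(I + v) (E(v, I) = (I + v)*v = v*(I + v))
E(269, z(11, -3 + 5))/(-83962) = (269*(2*11*(2 + 11) + 269))/(-83962) = (269*(2*11*13 + 269))*(-1/83962) = (269*(286 + 269))*(-1/83962) = (269*555)*(-1/83962) = 149295*(-1/83962) = -149295/83962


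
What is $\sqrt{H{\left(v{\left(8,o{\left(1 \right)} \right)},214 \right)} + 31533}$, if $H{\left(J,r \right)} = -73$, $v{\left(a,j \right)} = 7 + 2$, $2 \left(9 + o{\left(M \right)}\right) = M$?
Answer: $22 \sqrt{65} \approx 177.37$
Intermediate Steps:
$o{\left(M \right)} = -9 + \frac{M}{2}$
$v{\left(a,j \right)} = 9$
$\sqrt{H{\left(v{\left(8,o{\left(1 \right)} \right)},214 \right)} + 31533} = \sqrt{-73 + 31533} = \sqrt{31460} = 22 \sqrt{65}$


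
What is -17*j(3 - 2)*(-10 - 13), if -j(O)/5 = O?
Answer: -1955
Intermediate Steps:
j(O) = -5*O
-17*j(3 - 2)*(-10 - 13) = -17*(-5*(3 - 2))*(-10 - 13) = -17*(-5*1)*(-23) = -(-85)*(-23) = -17*115 = -1955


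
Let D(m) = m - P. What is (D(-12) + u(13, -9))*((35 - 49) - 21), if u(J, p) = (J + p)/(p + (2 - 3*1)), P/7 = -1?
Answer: 189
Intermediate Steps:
P = -7 (P = 7*(-1) = -7)
u(J, p) = (J + p)/(-1 + p) (u(J, p) = (J + p)/(p + (2 - 3)) = (J + p)/(p - 1) = (J + p)/(-1 + p))
D(m) = 7 + m (D(m) = m - 1*(-7) = m + 7 = 7 + m)
(D(-12) + u(13, -9))*((35 - 49) - 21) = ((7 - 12) + (13 - 9)/(-1 - 9))*((35 - 49) - 21) = (-5 + 4/(-10))*(-14 - 21) = (-5 - 1/10*4)*(-35) = (-5 - 2/5)*(-35) = -27/5*(-35) = 189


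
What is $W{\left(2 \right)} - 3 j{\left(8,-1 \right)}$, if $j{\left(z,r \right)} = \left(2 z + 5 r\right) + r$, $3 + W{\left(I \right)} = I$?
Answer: $-31$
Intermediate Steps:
$W{\left(I \right)} = -3 + I$
$j{\left(z,r \right)} = 2 z + 6 r$
$W{\left(2 \right)} - 3 j{\left(8,-1 \right)} = \left(-3 + 2\right) - 3 \left(2 \cdot 8 + 6 \left(-1\right)\right) = -1 - 3 \left(16 - 6\right) = -1 - 30 = -31$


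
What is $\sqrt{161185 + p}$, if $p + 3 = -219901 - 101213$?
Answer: $2 i \sqrt{39983} \approx 399.92 i$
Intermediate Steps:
$p = -321117$ ($p = -3 - 321114 = -321117$)
$\sqrt{161185 + p} = \sqrt{161185 - 321117} = \sqrt{-159932} = 2 i \sqrt{39983}$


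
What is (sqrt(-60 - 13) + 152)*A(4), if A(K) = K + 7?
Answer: 1672 + 11*I*sqrt(73) ≈ 1672.0 + 93.984*I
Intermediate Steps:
A(K) = 7 + K
(sqrt(-60 - 13) + 152)*A(4) = (sqrt(-60 - 13) + 152)*(7 + 4) = (sqrt(-73) + 152)*11 = (I*sqrt(73) + 152)*11 = (152 + I*sqrt(73))*11 = 1672 + 11*I*sqrt(73)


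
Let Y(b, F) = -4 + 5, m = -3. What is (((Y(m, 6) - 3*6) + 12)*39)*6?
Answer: -1170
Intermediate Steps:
Y(b, F) = 1
(((Y(m, 6) - 3*6) + 12)*39)*6 = (((1 - 3*6) + 12)*39)*6 = (((1 - 18) + 12)*39)*6 = ((-17 + 12)*39)*6 = -5*39*6 = -195*6 = -1170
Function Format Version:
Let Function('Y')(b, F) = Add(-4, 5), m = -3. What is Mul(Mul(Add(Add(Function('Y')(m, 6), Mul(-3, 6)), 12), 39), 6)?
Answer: -1170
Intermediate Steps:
Function('Y')(b, F) = 1
Mul(Mul(Add(Add(Function('Y')(m, 6), Mul(-3, 6)), 12), 39), 6) = Mul(Mul(Add(Add(1, Mul(-3, 6)), 12), 39), 6) = Mul(Mul(Add(Add(1, -18), 12), 39), 6) = Mul(Mul(Add(-17, 12), 39), 6) = Mul(Mul(-5, 39), 6) = Mul(-195, 6) = -1170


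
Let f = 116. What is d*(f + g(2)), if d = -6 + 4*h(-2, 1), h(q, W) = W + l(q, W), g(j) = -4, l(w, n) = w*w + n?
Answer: 2016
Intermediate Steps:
l(w, n) = n + w² (l(w, n) = w² + n = n + w²)
h(q, W) = q² + 2*W (h(q, W) = W + (W + q²) = q² + 2*W)
d = 18 (d = -6 + 4*((-2)² + 2*1) = -6 + 4*(4 + 2) = -6 + 4*6 = -6 + 24 = 18)
d*(f + g(2)) = 18*(116 - 4) = 18*112 = 2016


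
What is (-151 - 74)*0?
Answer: 0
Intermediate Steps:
(-151 - 74)*0 = -225*0 = 0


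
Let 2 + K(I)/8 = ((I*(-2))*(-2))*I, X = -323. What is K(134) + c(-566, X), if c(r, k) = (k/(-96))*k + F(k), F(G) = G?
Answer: 55023959/96 ≈ 5.7317e+5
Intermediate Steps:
K(I) = -16 + 32*I**2 (K(I) = -16 + 8*(((I*(-2))*(-2))*I) = -16 + 8*((-2*I*(-2))*I) = -16 + 8*((4*I)*I) = -16 + 8*(4*I**2) = -16 + 32*I**2)
c(r, k) = k - k**2/96 (c(r, k) = (k/(-96))*k + k = (k*(-1/96))*k + k = (-k/96)*k + k = -k**2/96 + k = k - k**2/96)
K(134) + c(-566, X) = (-16 + 32*134**2) + (1/96)*(-323)*(96 - 1*(-323)) = (-16 + 32*17956) + (1/96)*(-323)*(96 + 323) = (-16 + 574592) + (1/96)*(-323)*419 = 574576 - 135337/96 = 55023959/96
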